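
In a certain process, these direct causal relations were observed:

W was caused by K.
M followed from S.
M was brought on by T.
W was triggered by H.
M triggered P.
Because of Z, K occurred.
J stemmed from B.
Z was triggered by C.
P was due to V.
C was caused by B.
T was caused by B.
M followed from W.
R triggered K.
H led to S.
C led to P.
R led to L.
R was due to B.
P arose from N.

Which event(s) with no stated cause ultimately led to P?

Tracing upstream from P: P ← C ← B.
A separate upstream branch: P ← M ← S ← H.
A separate upstream branch: P ← V.
A separate upstream branch: P ← N.
Each of those chain origins has no stated cause.

B, H, N, V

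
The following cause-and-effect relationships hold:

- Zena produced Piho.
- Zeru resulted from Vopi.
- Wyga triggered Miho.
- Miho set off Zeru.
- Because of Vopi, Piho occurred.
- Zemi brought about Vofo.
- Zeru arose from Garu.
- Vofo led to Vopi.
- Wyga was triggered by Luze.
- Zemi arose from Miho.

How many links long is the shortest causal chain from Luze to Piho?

6

Shortest chain: Luze → Wyga → Miho → Zemi → Vofo → Vopi → Piho.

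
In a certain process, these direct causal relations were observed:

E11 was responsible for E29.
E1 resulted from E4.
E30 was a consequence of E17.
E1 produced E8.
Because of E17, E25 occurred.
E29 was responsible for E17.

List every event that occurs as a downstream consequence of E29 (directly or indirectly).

E17, E25, E30

Direct effects: E17.
2 steps out: E30, E25.
Not reachable from it: E4, E11, E1, E8.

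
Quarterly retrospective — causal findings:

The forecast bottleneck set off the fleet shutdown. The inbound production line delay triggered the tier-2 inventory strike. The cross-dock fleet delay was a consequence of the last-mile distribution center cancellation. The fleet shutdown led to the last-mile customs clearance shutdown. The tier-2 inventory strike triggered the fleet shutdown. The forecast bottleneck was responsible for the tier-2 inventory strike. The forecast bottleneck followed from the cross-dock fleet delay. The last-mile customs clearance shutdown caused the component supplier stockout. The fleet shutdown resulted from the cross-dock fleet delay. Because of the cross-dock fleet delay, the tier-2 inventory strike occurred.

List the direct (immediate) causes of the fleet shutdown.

the cross-dock fleet delay, the forecast bottleneck, the tier-2 inventory strike

Upstream contributors include the last-mile distribution center cancellation, the inbound production line delay, but only the cross-dock fleet delay, the forecast bottleneck, the tier-2 inventory strike feed directly into the fleet shutdown.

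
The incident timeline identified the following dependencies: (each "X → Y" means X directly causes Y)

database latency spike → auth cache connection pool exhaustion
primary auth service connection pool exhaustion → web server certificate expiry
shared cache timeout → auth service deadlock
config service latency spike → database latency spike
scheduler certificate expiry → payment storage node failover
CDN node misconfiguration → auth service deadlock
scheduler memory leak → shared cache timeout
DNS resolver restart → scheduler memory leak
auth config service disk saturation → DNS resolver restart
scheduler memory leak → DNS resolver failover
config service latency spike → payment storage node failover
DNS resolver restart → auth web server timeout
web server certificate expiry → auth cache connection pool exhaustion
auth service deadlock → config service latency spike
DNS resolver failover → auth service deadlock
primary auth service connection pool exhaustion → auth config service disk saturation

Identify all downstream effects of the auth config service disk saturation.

Direct effects: the DNS resolver restart.
2 steps out: the scheduler memory leak, the auth web server timeout.
3 steps out: the shared cache timeout, the DNS resolver failover.
4 steps out: the auth service deadlock.
5 steps out: the config service latency spike.
6 steps out: the payment storage node failover, the database latency spike.
7 steps out: the auth cache connection pool exhaustion.
Not reachable from it: the primary auth service connection pool exhaustion, the CDN node misconfiguration, the scheduler certificate expiry, the web server certificate expiry.

the DNS resolver failover, the DNS resolver restart, the auth cache connection pool exhaustion, the auth service deadlock, the auth web server timeout, the config service latency spike, the database latency spike, the payment storage node failover, the scheduler memory leak, the shared cache timeout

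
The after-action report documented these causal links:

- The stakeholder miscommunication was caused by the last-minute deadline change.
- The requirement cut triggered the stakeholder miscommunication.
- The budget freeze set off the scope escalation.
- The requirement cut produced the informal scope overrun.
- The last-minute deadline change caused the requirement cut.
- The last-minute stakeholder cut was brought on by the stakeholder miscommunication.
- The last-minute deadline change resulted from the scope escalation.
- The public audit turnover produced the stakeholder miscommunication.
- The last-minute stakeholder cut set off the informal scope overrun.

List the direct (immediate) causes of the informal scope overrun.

Upstream contributors include the budget freeze, the scope escalation, the last-minute deadline change, the stakeholder miscommunication, the public audit turnover, but only the last-minute stakeholder cut, the requirement cut feed directly into the informal scope overrun.

the last-minute stakeholder cut, the requirement cut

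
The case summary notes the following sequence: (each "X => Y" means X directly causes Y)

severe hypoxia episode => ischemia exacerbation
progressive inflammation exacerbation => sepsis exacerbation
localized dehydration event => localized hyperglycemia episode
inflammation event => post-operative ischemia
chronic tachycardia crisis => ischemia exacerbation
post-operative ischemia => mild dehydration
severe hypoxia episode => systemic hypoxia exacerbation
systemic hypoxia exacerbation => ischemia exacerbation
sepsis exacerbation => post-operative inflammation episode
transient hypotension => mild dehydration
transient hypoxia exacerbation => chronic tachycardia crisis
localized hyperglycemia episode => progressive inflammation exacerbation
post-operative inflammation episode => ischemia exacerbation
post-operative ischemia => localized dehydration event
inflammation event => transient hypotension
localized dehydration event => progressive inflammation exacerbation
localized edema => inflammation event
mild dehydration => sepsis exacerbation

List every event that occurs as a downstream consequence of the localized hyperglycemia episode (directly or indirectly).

the ischemia exacerbation, the post-operative inflammation episode, the progressive inflammation exacerbation, the sepsis exacerbation

Direct effects: the progressive inflammation exacerbation.
2 steps out: the sepsis exacerbation.
3 steps out: the post-operative inflammation episode.
4 steps out: the ischemia exacerbation.
Not reachable from it: the localized edema, the inflammation event, the post-operative ischemia, the transient hypotension, the mild dehydration, the localized dehydration event, the transient hypoxia exacerbation, the severe hypoxia episode, the chronic tachycardia crisis, the systemic hypoxia exacerbation.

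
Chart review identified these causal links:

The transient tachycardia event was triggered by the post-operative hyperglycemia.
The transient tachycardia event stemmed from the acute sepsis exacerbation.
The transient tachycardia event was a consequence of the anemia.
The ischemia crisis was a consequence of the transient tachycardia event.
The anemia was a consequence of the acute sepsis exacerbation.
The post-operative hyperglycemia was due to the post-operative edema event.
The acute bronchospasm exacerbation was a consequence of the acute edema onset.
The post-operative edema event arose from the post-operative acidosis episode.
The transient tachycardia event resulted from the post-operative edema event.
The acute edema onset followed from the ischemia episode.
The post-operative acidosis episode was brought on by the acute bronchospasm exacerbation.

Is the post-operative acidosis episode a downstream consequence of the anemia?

The anemia leads to the transient tachycardia event, the ischemia crisis; the post-operative acidosis episode is not among them.

No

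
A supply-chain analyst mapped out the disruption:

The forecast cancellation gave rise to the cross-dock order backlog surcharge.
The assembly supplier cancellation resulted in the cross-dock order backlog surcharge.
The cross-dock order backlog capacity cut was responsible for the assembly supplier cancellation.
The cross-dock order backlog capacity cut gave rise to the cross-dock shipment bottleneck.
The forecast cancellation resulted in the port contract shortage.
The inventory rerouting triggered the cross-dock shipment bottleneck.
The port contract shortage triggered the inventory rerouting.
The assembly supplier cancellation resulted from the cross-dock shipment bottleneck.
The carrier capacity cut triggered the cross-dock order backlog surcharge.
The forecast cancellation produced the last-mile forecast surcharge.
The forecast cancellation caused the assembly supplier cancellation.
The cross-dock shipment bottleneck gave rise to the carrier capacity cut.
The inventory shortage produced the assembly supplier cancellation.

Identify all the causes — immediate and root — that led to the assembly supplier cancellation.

the cross-dock order backlog capacity cut, the cross-dock shipment bottleneck, the forecast cancellation, the inventory rerouting, the inventory shortage, the port contract shortage

Immediate causes of the assembly supplier cancellation: the inventory shortage, the forecast cancellation, the cross-dock order backlog capacity cut, the cross-dock shipment bottleneck.
Further upstream: the port contract shortage, the inventory rerouting.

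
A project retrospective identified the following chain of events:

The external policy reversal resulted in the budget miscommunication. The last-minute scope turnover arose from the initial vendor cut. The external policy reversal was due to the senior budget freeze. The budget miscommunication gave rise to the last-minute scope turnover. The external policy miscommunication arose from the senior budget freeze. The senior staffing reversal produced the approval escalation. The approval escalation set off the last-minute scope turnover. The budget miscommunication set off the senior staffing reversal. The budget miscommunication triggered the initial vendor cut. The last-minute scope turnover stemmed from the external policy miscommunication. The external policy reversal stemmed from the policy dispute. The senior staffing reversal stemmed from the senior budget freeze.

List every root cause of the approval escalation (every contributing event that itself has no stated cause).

the policy dispute, the senior budget freeze

Tracing upstream from the approval escalation: the approval escalation ← the senior staffing reversal ← the senior budget freeze.
A separate upstream branch: the approval escalation ← the senior staffing reversal ← the budget miscommunication ← the external policy reversal ← the policy dispute.
Each of those chain origins has no stated cause.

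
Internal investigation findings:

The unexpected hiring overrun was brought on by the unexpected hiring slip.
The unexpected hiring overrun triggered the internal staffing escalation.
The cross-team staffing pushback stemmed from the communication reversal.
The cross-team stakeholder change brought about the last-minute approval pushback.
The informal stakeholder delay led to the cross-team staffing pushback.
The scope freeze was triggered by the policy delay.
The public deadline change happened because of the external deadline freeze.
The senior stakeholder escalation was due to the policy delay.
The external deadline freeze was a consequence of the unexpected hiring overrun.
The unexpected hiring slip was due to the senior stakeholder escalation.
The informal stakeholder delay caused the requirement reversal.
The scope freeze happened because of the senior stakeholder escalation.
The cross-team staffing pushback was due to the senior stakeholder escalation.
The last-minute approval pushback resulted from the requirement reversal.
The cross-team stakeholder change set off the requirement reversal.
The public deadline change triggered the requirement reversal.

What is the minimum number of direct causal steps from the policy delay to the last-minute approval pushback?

7

Shortest chain: the policy delay → the senior stakeholder escalation → the unexpected hiring slip → the unexpected hiring overrun → the external deadline freeze → the public deadline change → the requirement reversal → the last-minute approval pushback.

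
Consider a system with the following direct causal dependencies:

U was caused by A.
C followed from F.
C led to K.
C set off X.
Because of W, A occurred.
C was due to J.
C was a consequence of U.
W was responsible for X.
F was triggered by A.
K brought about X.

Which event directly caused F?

Upstream contributors include W, but only A feeds directly into F.

A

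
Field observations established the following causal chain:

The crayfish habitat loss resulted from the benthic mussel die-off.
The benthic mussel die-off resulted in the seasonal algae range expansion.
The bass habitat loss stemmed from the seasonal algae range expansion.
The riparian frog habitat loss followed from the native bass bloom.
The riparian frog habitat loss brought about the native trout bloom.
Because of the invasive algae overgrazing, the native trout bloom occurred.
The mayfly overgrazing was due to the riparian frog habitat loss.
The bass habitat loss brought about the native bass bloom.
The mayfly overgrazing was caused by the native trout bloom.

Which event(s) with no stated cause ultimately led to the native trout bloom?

the benthic mussel die-off, the invasive algae overgrazing

Tracing upstream from the native trout bloom: the native trout bloom ← the riparian frog habitat loss ← the native bass bloom ← the bass habitat loss ← the seasonal algae range expansion ← the benthic mussel die-off.
A separate upstream branch: the native trout bloom ← the invasive algae overgrazing.
Each of those chain origins has no stated cause.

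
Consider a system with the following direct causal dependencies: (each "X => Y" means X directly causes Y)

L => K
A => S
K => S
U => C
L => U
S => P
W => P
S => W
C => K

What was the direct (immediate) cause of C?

Upstream contributors include L, but only U feeds directly into C.

U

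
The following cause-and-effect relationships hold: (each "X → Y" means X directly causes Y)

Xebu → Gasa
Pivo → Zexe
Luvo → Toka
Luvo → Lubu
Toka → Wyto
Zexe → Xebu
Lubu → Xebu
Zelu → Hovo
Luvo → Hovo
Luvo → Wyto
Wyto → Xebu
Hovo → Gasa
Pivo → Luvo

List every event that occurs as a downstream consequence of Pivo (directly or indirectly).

Gasa, Hovo, Lubu, Luvo, Toka, Wyto, Xebu, Zexe

Direct effects: Zexe, Luvo.
2 steps out: Lubu, Toka, Wyto, Xebu, Hovo.
3 steps out: Gasa.
Not reachable from it: Zelu.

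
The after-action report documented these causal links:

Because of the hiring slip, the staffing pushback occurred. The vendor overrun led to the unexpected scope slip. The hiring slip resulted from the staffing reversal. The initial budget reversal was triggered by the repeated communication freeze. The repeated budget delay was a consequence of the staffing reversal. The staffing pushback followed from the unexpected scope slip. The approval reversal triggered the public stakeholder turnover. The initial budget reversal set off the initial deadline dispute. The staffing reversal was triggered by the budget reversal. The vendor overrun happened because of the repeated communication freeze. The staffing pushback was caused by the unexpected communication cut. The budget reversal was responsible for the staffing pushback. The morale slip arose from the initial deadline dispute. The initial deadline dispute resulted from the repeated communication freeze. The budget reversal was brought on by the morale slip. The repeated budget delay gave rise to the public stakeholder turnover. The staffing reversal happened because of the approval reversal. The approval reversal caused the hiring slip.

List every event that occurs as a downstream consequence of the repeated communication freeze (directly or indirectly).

Direct effects: the initial budget reversal, the vendor overrun, the initial deadline dispute.
2 steps out: the morale slip, the unexpected scope slip.
3 steps out: the budget reversal, the staffing pushback.
4 steps out: the staffing reversal.
5 steps out: the repeated budget delay, the hiring slip.
6 steps out: the public stakeholder turnover.
Not reachable from it: the approval reversal, the unexpected communication cut.

the budget reversal, the hiring slip, the initial budget reversal, the initial deadline dispute, the morale slip, the public stakeholder turnover, the repeated budget delay, the staffing pushback, the staffing reversal, the unexpected scope slip, the vendor overrun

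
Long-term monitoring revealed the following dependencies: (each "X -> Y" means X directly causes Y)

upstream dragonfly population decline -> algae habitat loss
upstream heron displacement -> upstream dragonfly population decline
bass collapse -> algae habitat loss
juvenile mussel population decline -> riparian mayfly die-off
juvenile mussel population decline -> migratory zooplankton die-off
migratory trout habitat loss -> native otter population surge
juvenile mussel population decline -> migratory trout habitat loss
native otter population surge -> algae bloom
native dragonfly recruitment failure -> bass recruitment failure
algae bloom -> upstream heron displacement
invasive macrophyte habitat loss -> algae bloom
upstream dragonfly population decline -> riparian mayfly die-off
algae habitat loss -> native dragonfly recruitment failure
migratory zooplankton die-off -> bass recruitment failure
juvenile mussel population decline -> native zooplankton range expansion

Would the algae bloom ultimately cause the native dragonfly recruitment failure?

There is a causal chain: the algae bloom → the upstream heron displacement → the upstream dragonfly population decline → the algae habitat loss → the native dragonfly recruitment failure.

Yes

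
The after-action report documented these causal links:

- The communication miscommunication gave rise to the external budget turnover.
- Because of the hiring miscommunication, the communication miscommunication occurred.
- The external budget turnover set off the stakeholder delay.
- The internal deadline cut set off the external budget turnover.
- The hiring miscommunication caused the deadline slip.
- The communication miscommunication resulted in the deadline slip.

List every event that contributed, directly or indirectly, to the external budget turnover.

Immediate causes of the external budget turnover: the communication miscommunication, the internal deadline cut.
Further upstream: the hiring miscommunication.

the communication miscommunication, the hiring miscommunication, the internal deadline cut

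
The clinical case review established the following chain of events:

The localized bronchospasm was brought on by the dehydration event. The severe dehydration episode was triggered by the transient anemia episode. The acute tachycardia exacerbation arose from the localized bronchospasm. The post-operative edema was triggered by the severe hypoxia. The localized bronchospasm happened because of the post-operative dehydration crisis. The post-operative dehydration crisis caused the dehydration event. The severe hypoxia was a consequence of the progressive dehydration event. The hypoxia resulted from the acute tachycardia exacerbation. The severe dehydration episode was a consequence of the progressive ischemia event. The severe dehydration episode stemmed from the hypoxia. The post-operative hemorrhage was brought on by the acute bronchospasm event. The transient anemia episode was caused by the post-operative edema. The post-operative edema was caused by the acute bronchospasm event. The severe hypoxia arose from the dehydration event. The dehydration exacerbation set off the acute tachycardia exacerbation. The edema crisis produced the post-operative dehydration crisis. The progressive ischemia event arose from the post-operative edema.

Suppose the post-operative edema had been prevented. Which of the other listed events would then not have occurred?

the progressive ischemia event, the transient anemia episode

Downstream of the post-operative edema: the transient anemia episode, the progressive ischemia event, the severe dehydration episode.
Of those, still caused via another path: the severe dehydration episode.
The remainder have no surviving cause.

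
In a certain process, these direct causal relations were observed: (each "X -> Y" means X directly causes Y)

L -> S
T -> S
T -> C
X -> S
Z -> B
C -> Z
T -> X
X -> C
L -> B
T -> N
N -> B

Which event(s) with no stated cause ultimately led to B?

L, T

Tracing upstream from B: B ← N ← T.
A separate upstream branch: B ← L.
Each of those chain origins has no stated cause.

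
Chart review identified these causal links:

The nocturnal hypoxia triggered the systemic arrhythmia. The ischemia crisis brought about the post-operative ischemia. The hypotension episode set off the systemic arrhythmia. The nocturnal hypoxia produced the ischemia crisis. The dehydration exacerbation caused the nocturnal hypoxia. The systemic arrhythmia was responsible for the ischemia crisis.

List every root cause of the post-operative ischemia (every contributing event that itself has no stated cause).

the dehydration exacerbation, the hypotension episode

Tracing upstream from the post-operative ischemia: the post-operative ischemia ← the ischemia crisis ← the nocturnal hypoxia ← the dehydration exacerbation.
A separate upstream branch: the post-operative ischemia ← the ischemia crisis ← the systemic arrhythmia ← the hypotension episode.
Each of those chain origins has no stated cause.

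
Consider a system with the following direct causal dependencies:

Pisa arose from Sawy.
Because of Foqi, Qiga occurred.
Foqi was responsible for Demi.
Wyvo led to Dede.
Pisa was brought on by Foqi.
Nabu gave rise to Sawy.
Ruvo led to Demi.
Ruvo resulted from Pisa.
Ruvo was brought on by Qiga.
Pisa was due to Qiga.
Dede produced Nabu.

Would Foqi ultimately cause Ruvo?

There is a causal chain: Foqi → Qiga → Ruvo.

Yes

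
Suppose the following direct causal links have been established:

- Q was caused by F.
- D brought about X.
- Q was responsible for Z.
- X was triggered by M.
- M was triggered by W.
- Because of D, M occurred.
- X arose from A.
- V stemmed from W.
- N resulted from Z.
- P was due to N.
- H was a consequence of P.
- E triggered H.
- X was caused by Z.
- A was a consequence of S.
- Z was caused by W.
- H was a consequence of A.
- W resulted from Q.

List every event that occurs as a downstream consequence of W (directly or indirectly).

Direct effects: Z, M, V.
2 steps out: N, X.
3 steps out: P.
4 steps out: H.
Not reachable from it: S, F, Q, D, A, E.

H, M, N, P, V, X, Z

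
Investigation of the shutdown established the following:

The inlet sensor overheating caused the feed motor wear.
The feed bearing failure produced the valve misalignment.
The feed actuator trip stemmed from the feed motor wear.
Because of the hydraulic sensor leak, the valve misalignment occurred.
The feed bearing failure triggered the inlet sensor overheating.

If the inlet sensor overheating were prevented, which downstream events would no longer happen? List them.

the feed actuator trip, the feed motor wear

Downstream of the inlet sensor overheating: the feed motor wear, the feed actuator trip.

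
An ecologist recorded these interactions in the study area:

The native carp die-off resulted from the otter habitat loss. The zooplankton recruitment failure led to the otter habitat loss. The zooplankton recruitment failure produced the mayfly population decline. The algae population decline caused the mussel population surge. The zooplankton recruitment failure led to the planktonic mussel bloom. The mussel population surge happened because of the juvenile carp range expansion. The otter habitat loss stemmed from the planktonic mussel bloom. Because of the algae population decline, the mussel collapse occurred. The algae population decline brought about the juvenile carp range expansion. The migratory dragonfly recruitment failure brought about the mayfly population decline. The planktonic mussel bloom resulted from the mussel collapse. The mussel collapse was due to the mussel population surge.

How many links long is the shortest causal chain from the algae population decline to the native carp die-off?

Shortest chain: the algae population decline → the mussel collapse → the planktonic mussel bloom → the otter habitat loss → the native carp die-off.

4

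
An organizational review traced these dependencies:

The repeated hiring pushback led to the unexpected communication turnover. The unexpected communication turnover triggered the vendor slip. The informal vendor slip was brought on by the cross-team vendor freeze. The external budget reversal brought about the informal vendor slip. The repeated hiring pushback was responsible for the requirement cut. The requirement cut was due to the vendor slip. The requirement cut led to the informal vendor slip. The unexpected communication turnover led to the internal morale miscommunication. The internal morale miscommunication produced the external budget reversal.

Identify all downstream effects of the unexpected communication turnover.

Direct effects: the vendor slip, the internal morale miscommunication.
2 steps out: the requirement cut, the external budget reversal.
3 steps out: the informal vendor slip.
Not reachable from it: the repeated hiring pushback, the cross-team vendor freeze.

the external budget reversal, the informal vendor slip, the internal morale miscommunication, the requirement cut, the vendor slip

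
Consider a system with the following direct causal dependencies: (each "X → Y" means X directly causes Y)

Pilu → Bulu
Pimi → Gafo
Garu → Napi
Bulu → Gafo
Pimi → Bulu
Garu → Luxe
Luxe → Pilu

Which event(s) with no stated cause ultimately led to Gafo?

Garu, Pimi

Tracing upstream from Gafo: Gafo ← Bulu ← Pilu ← Luxe ← Garu.
A separate upstream branch: Gafo ← Pimi.
Each of those chain origins has no stated cause.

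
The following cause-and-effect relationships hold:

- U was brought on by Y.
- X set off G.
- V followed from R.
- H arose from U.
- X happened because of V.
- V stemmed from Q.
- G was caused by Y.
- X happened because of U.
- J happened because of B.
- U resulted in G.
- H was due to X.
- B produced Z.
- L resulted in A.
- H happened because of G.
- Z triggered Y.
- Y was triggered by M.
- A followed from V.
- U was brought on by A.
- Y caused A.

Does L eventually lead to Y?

L leads to A, U, X, G, H; Y is not among them.

No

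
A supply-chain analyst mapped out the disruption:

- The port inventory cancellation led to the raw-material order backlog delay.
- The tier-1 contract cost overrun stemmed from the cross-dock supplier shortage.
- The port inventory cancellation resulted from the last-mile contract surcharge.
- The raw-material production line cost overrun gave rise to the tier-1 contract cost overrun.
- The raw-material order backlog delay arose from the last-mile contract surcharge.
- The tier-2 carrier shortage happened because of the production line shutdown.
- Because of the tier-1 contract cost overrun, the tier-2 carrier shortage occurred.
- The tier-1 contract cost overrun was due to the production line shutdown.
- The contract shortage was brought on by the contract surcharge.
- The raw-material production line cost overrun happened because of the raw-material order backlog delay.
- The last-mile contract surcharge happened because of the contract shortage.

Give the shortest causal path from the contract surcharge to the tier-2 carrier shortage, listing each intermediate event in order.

the contract surcharge → the contract shortage
the contract shortage → the last-mile contract surcharge
the last-mile contract surcharge → the raw-material order backlog delay
the raw-material order backlog delay → the raw-material production line cost overrun
the raw-material production line cost overrun → the tier-1 contract cost overrun
the tier-1 contract cost overrun → the tier-2 carrier shortage
Length: 6 steps.

the contract surcharge → the contract shortage → the last-mile contract surcharge → the raw-material order backlog delay → the raw-material production line cost overrun → the tier-1 contract cost overrun → the tier-2 carrier shortage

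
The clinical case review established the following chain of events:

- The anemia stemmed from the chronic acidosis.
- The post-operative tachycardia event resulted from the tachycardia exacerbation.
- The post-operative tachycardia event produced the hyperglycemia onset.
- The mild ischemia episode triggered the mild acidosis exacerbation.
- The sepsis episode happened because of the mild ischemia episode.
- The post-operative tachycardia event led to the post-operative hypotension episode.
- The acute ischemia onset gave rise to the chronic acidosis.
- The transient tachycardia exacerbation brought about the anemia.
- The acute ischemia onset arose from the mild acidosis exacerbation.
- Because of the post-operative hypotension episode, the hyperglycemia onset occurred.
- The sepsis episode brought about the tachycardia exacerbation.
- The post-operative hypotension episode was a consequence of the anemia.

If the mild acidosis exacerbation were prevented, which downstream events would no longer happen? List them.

the acute ischemia onset, the chronic acidosis

Downstream of the mild acidosis exacerbation: the acute ischemia onset, the chronic acidosis, the anemia, the post-operative hypotension episode, the hyperglycemia onset.
Of those, still caused via another path: the anemia, the post-operative hypotension episode, the hyperglycemia onset.
The remainder have no surviving cause.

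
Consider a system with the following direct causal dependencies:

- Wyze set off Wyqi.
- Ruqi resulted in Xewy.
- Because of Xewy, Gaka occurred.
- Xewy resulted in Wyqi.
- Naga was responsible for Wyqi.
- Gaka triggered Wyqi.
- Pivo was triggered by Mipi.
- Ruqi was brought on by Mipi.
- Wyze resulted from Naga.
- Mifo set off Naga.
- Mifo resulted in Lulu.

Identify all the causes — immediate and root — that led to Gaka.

Immediate cause of Gaka: Xewy.
Further upstream: Mipi, Ruqi.

Mipi, Ruqi, Xewy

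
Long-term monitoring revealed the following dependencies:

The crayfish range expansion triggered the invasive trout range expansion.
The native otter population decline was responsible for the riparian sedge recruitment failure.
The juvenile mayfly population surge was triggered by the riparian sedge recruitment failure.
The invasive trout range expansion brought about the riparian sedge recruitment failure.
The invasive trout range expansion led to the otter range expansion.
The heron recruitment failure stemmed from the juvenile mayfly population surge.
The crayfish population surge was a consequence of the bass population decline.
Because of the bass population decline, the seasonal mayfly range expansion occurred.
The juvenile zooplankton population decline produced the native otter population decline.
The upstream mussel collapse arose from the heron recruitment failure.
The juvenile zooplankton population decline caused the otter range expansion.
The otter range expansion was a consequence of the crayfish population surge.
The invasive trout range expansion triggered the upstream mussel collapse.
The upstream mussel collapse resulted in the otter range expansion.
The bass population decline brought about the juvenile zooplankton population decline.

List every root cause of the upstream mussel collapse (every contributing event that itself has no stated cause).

the bass population decline, the crayfish range expansion

Tracing upstream from the upstream mussel collapse: the upstream mussel collapse ← the invasive trout range expansion ← the crayfish range expansion.
A separate upstream branch: the upstream mussel collapse ← the heron recruitment failure ← the juvenile mayfly population surge ← the riparian sedge recruitment failure ← the native otter population decline ← the juvenile zooplankton population decline ← the bass population decline.
Each of those chain origins has no stated cause.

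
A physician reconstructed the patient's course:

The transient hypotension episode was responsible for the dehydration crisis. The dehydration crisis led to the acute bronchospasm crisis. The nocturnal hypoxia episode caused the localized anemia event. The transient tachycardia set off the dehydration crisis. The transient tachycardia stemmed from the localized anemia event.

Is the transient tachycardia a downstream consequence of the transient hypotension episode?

The transient hypotension episode leads to the dehydration crisis, the acute bronchospasm crisis; the transient tachycardia is not among them.

No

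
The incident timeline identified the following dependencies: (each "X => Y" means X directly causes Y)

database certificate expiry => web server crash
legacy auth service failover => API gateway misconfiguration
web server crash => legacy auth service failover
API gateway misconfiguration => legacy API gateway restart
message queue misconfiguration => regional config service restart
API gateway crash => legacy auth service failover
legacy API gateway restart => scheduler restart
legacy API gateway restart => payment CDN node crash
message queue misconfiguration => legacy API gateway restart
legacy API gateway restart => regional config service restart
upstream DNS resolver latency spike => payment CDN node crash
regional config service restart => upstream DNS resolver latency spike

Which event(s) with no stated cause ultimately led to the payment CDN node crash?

the API gateway crash, the database certificate expiry, the message queue misconfiguration

Tracing upstream from the payment CDN node crash: the payment CDN node crash ← the legacy API gateway restart ← the API gateway misconfiguration ← the legacy auth service failover ← the web server crash ← the database certificate expiry.
A separate upstream branch: the payment CDN node crash ← the legacy API gateway restart ← the API gateway misconfiguration ← the legacy auth service failover ← the API gateway crash.
A separate upstream branch: the payment CDN node crash ← the legacy API gateway restart ← the message queue misconfiguration.
Each of those chain origins has no stated cause.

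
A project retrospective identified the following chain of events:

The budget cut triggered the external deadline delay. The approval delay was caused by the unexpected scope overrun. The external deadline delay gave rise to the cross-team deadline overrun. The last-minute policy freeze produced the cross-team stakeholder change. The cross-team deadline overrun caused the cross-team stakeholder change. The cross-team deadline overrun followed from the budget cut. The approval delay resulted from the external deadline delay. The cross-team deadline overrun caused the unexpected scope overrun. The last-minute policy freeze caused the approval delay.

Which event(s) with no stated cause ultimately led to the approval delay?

the budget cut, the last-minute policy freeze

Tracing upstream from the approval delay: the approval delay ← the external deadline delay ← the budget cut.
A separate upstream branch: the approval delay ← the last-minute policy freeze.
Each of those chain origins has no stated cause.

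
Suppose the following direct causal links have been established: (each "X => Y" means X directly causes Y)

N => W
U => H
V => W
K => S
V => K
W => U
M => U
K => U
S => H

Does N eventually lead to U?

Yes

There is a causal chain: N → W → U.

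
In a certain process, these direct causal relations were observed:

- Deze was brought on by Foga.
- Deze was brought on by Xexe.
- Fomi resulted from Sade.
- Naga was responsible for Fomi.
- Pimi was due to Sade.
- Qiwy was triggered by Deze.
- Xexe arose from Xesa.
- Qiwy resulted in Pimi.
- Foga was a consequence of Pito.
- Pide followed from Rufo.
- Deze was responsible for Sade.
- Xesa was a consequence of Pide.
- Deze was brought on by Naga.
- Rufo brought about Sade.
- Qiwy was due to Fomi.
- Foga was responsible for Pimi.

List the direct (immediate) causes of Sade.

Deze, Rufo

Upstream contributors include Pito, Pide, Foga, Xesa, Xexe, Naga, but only Deze, Rufo feed directly into Sade.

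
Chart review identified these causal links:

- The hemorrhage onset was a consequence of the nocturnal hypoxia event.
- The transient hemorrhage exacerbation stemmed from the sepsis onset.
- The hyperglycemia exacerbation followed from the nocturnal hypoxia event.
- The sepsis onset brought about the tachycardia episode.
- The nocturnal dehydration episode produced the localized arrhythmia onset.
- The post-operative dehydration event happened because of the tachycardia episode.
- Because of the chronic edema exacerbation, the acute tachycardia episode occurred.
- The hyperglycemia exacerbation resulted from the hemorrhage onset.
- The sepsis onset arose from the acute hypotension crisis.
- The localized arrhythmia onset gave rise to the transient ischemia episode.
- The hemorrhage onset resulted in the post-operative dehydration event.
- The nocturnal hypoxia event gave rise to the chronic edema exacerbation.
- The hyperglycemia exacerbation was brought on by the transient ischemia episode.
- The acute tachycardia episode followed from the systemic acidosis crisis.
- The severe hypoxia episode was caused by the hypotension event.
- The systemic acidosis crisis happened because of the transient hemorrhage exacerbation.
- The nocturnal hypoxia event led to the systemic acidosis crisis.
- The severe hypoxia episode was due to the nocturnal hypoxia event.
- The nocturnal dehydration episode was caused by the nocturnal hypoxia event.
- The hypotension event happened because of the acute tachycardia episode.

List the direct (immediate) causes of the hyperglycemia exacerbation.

Upstream contributors include the nocturnal dehydration episode, the localized arrhythmia onset, but only the hemorrhage onset, the nocturnal hypoxia event, the transient ischemia episode feed directly into the hyperglycemia exacerbation.

the hemorrhage onset, the nocturnal hypoxia event, the transient ischemia episode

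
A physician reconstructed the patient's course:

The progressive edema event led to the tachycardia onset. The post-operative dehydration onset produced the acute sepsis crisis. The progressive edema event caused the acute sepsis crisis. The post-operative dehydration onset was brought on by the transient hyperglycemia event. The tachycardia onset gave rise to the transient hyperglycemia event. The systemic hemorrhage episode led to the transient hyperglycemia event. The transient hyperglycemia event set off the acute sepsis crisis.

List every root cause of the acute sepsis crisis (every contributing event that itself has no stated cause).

the progressive edema event, the systemic hemorrhage episode

Tracing upstream from the acute sepsis crisis: the acute sepsis crisis ← the progressive edema event.
A separate upstream branch: the acute sepsis crisis ← the transient hyperglycemia event ← the systemic hemorrhage episode.
Each of those chain origins has no stated cause.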